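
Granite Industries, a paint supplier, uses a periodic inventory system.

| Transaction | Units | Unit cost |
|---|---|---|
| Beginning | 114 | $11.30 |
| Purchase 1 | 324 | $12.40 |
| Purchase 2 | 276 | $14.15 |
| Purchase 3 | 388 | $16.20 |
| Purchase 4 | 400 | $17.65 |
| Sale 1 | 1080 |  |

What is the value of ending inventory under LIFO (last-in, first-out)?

Ending inventory = $5,107.40

Sale 1 (1080) [LIFO — newest first]: 400 @ $17.65 + 388 @ $16.20 + 276 @ $14.15 + 16 @ $12.40 = $17,449.40
Ending inventory: 114 @ $11.30 + 308 @ $12.40 = $5,107.40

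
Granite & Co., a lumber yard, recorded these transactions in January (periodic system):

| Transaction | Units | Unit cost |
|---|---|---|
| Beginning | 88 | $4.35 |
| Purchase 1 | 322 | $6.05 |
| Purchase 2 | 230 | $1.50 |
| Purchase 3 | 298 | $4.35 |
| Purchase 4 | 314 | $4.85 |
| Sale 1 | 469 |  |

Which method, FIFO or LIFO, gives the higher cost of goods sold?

FIFO COGS: 88 @ $4.35 + 322 @ $6.05 + 59 @ $1.50 = $2,419.40
LIFO COGS: 314 @ $4.85 + 155 @ $4.35 = $2,197.15

FIFO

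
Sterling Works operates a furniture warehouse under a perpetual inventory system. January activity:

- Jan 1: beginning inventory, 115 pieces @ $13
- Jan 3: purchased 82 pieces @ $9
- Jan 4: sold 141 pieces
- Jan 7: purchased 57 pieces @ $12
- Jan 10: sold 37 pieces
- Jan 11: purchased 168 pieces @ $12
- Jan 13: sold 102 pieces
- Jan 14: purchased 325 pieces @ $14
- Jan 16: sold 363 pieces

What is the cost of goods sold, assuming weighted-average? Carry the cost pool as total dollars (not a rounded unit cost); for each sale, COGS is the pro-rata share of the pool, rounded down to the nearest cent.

After Jan 1: 115 on hand, pool $1,495.00 (≈ $13.0000 each)
After Jan 3: 197 on hand, pool $2,233.00 (≈ $11.3350 each)
Jan 4, sell 141: 141/197 × $2,233.00 → $1,598.23
After Jan 7: 113 on hand, pool $1,318.77 (≈ $11.6705 each)
Jan 10, sell 37: 37/113 × $1,318.77 → $431.80
After Jan 11: 244 on hand, pool $2,902.97 (≈ $11.8974 each)
Jan 13, sell 102: 102/244 × $2,902.97 → $1,213.53
After Jan 14: 467 on hand, pool $6,239.44 (≈ $13.3607 each)
Jan 16, sell 363: 363/467 × $6,239.44 → $4,849.92
Total COGS = $1,598.23 + $431.80 + $1,213.53 + $4,849.92 = $8,093.48
Ending inventory (cost pool remaining) = $1,389.52

COGS = $8,093.48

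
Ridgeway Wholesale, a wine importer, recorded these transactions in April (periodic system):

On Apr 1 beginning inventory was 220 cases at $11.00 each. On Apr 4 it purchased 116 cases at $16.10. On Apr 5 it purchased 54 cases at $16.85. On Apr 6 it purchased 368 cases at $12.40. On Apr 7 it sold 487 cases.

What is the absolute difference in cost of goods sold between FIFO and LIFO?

$119.30

FIFO COGS: 220 @ $11.00 + 116 @ $16.10 + 54 @ $16.85 + 97 @ $12.40 = $6,400.30
LIFO COGS: 368 @ $12.40 + 54 @ $16.85 + 65 @ $16.10 = $6,519.60
Difference = |$6,400.30 − $6,519.60| = $119.30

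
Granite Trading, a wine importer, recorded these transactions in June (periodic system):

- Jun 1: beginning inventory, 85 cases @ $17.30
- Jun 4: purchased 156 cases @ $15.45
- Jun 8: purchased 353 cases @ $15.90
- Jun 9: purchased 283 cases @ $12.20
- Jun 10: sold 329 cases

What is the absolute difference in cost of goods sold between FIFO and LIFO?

$1,095.90

FIFO COGS: 85 @ $17.30 + 156 @ $15.45 + 88 @ $15.90 = $5,279.90
LIFO COGS: 283 @ $12.20 + 46 @ $15.90 = $4,184.00
Difference = |$5,279.90 − $4,184.00| = $1,095.90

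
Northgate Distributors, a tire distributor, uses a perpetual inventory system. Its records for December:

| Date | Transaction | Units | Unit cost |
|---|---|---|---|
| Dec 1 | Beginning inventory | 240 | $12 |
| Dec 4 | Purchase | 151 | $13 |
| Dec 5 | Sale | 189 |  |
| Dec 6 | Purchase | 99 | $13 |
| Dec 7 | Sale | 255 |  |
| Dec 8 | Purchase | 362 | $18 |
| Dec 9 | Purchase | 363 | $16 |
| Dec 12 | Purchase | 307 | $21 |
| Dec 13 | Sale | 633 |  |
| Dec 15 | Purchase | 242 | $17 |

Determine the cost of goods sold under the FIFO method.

COGS = $16,246

Dec 5, 189 sold [FIFO — oldest first]: 189 @ $12 = $2,268
Dec 7, 255 sold [FIFO — oldest first]: 51 @ $12 + 151 @ $13 + 53 @ $13 = $3,264
Dec 13, 633 sold [FIFO — oldest first]: 46 @ $13 + 362 @ $18 + 225 @ $16 = $10,714
Total COGS = $2,268 + $3,264 + $10,714 = $16,246
Ending inventory: 138 @ $16 + 307 @ $21 + 242 @ $17 = $12,769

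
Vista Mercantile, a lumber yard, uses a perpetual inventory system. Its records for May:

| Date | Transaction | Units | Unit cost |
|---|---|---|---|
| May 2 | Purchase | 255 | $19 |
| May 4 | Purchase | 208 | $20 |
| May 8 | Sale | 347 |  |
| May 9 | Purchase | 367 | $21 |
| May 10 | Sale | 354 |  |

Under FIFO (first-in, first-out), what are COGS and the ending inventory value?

COGS = $14,003; ending inventory = $2,709

May 8, 347 sold [FIFO — oldest first]: 255 @ $19 + 92 @ $20 = $6,685
May 10, 354 sold [FIFO — oldest first]: 116 @ $20 + 238 @ $21 = $7,318
Total COGS = $6,685 + $7,318 = $14,003
Ending inventory: 129 @ $21 = $2,709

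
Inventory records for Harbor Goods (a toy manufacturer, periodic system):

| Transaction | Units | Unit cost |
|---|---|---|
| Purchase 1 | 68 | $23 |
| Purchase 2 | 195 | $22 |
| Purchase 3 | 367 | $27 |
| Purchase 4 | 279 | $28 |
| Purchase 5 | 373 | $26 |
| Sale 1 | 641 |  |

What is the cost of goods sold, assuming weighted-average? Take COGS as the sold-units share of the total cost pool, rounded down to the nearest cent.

COGS = $16,636.50

Sale 1, sell 641: 641/1282 × $33,273.00 → $16,636.50
Ending inventory (cost pool remaining) = $16,636.50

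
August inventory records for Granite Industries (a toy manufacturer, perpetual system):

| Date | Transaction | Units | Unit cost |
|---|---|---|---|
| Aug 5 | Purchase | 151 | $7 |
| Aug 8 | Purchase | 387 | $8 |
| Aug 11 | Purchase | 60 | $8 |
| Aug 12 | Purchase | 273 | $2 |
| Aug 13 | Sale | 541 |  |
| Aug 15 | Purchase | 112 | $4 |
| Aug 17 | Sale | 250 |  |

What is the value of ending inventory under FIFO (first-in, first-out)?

Ending inventory = $608

Aug 13, 541 sold [FIFO — oldest first]: 151 @ $7 + 387 @ $8 + 3 @ $8 = $4,177
Aug 17, 250 sold [FIFO — oldest first]: 57 @ $8 + 193 @ $2 = $842
Total COGS = $4,177 + $842 = $5,019
Ending inventory: 80 @ $2 + 112 @ $4 = $608
Check: goods available $5,627 = COGS $5,019 + ending $608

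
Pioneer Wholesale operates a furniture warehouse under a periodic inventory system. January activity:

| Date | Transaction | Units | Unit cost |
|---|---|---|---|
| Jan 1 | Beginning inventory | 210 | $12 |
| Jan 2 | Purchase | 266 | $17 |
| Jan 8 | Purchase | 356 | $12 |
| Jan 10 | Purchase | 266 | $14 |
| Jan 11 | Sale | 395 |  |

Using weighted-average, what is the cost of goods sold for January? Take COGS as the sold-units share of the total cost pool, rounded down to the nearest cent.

Jan 11, sell 395: 395/1098 × $15,038.00 → $5,409.84
Ending inventory (cost pool remaining) = $9,628.16
Check: goods available $15,038.00 = COGS $5,409.84 + ending $9,628.16

COGS = $5,409.84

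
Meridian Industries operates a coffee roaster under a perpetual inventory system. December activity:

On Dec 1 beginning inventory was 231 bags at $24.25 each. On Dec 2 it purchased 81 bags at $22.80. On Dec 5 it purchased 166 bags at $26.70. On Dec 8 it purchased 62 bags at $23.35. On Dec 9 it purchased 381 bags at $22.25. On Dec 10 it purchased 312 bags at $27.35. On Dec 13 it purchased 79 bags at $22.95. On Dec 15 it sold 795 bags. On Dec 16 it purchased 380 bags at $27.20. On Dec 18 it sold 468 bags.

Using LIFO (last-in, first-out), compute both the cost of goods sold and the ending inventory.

Dec 15, 795 sold [LIFO — newest first]: 79 @ $22.95 + 312 @ $27.35 + 381 @ $22.25 + 23 @ $23.35 = $19,360.55
Dec 18, 468 sold [LIFO — newest first]: 380 @ $27.20 + 39 @ $23.35 + 49 @ $26.70 = $12,554.95
Total COGS = $19,360.55 + $12,554.95 = $31,915.50
Ending inventory: 231 @ $24.25 + 81 @ $22.80 + 117 @ $26.70 = $10,572.45

COGS = $31,915.50; ending inventory = $10,572.45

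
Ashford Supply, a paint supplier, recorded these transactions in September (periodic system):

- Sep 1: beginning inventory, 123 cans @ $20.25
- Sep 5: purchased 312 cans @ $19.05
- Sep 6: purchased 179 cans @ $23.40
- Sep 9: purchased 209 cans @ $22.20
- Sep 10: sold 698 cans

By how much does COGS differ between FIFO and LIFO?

FIFO COGS: 123 @ $20.25 + 312 @ $19.05 + 179 @ $23.40 + 84 @ $22.20 = $14,487.75
LIFO COGS: 209 @ $22.20 + 179 @ $23.40 + 310 @ $19.05 = $14,733.90
Difference = |$14,487.75 − $14,733.90| = $246.15

$246.15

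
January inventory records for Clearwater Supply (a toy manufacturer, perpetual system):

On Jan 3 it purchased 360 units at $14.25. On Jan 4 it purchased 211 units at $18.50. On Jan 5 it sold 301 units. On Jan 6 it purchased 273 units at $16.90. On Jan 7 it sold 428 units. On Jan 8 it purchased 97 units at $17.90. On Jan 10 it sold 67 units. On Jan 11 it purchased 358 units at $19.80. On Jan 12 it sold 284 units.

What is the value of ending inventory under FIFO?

Jan 5, 301 sold [FIFO — oldest first]: 301 @ $14.25 = $4,289.25
Jan 7, 428 sold [FIFO — oldest first]: 59 @ $14.25 + 211 @ $18.50 + 158 @ $16.90 = $7,414.45
Jan 10, 67 sold [FIFO — oldest first]: 67 @ $16.90 = $1,132.30
Jan 12, 284 sold [FIFO — oldest first]: 48 @ $16.90 + 97 @ $17.90 + 139 @ $19.80 = $5,299.70
Total COGS = $4,289.25 + $7,414.45 + $1,132.30 + $5,299.70 = $18,135.70
Ending inventory: 219 @ $19.80 = $4,336.20
Check: goods available $22,471.90 = COGS $18,135.70 + ending $4,336.20

Ending inventory = $4,336.20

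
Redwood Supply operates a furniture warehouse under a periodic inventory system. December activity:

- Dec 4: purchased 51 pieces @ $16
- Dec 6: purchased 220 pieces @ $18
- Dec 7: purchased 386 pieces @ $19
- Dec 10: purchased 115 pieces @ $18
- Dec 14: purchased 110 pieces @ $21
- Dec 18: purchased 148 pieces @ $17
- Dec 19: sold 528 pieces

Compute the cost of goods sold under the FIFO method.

COGS = $9,659

Dec 19, 528 sold [FIFO — oldest first]: 51 @ $16 + 220 @ $18 + 257 @ $19 = $9,659
Ending inventory: 129 @ $19 + 115 @ $18 + 110 @ $21 + 148 @ $17 = $9,347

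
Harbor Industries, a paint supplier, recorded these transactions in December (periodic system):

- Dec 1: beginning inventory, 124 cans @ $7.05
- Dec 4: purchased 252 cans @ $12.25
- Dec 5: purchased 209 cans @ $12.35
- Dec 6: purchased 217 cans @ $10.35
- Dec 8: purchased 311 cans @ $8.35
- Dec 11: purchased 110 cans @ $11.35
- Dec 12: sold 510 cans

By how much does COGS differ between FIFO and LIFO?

$849.60

FIFO COGS: 124 @ $7.05 + 252 @ $12.25 + 134 @ $12.35 = $5,616.10
LIFO COGS: 110 @ $11.35 + 311 @ $8.35 + 89 @ $10.35 = $4,766.50
Difference = |$5,616.10 − $4,766.50| = $849.60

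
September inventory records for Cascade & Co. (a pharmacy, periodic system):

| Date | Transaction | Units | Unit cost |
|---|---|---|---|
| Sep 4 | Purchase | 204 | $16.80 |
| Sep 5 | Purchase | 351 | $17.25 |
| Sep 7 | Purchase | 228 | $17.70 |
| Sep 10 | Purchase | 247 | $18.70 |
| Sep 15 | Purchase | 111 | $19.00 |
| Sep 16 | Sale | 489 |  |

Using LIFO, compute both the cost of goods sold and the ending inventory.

Sep 16, 489 sold [LIFO — newest first]: 111 @ $19.00 + 247 @ $18.70 + 131 @ $17.70 = $9,046.60
Ending inventory: 204 @ $16.80 + 351 @ $17.25 + 97 @ $17.70 = $11,198.85

COGS = $9,046.60; ending inventory = $11,198.85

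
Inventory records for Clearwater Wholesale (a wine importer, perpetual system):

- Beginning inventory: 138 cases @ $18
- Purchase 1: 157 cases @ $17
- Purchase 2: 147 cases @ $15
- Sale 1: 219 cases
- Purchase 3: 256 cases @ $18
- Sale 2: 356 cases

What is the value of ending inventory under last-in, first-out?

Ending inventory = $2,214

Sale 1 (219) [LIFO — newest first]: 147 @ $15 + 72 @ $17 = $3,429
Sale 2 (356) [LIFO — newest first]: 256 @ $18 + 85 @ $17 + 15 @ $18 = $6,323
Total COGS = $3,429 + $6,323 = $9,752
Ending inventory: 123 @ $18 = $2,214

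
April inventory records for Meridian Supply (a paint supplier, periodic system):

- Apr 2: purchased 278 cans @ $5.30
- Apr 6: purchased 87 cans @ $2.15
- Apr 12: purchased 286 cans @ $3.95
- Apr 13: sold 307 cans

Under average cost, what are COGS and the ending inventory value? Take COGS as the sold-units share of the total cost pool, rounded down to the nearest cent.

Apr 13, sell 307: 307/651 × $2,790.15 → $1,315.78
Ending inventory (cost pool remaining) = $1,474.37

COGS = $1,315.78; ending inventory = $1,474.37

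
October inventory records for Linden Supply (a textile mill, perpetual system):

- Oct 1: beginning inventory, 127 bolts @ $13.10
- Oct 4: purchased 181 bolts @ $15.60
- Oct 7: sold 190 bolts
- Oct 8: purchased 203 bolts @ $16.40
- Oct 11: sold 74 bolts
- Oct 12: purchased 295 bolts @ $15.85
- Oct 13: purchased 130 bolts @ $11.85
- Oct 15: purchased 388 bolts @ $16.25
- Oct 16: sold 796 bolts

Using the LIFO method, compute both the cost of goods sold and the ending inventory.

Oct 7, 190 sold [LIFO — newest first]: 181 @ $15.60 + 9 @ $13.10 = $2,941.50
Oct 11, 74 sold [LIFO — newest first]: 74 @ $16.40 = $1,213.60
Oct 16, 796 sold [LIFO — newest first]: 388 @ $16.25 + 130 @ $11.85 + 278 @ $15.85 = $12,251.80
Total COGS = $2,941.50 + $1,213.60 + $12,251.80 = $16,406.90
Ending inventory: 118 @ $13.10 + 129 @ $16.40 + 17 @ $15.85 = $3,930.85

COGS = $16,406.90; ending inventory = $3,930.85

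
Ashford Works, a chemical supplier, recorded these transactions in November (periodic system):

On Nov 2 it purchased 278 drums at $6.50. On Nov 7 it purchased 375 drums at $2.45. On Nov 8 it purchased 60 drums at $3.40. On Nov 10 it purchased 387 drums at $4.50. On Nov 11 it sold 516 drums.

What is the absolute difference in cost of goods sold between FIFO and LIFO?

$275.55

FIFO COGS: 278 @ $6.50 + 238 @ $2.45 = $2,390.10
LIFO COGS: 387 @ $4.50 + 60 @ $3.40 + 69 @ $2.45 = $2,114.55
Difference = |$2,390.10 − $2,114.55| = $275.55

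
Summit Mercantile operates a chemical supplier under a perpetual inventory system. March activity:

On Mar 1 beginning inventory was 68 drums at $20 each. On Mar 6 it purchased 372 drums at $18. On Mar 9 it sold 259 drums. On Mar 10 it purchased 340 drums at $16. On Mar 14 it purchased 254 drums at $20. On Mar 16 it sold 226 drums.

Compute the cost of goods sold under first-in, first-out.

Mar 9, 259 sold [FIFO — oldest first]: 68 @ $20 + 191 @ $18 = $4,798
Mar 16, 226 sold [FIFO — oldest first]: 181 @ $18 + 45 @ $16 = $3,978
Total COGS = $4,798 + $3,978 = $8,776
Ending inventory: 295 @ $16 + 254 @ $20 = $9,800
Check: goods available $18,576 = COGS $8,776 + ending $9,800

COGS = $8,776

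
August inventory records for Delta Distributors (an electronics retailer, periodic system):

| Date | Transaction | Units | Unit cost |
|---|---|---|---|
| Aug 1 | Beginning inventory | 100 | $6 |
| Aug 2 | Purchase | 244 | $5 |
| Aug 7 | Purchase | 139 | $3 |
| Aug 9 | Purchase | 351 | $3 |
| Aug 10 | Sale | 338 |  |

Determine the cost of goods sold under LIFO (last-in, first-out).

Aug 10, 338 sold [LIFO — newest first]: 338 @ $3 = $1,014
Ending inventory: 100 @ $6 + 244 @ $5 + 139 @ $3 + 13 @ $3 = $2,276

COGS = $1,014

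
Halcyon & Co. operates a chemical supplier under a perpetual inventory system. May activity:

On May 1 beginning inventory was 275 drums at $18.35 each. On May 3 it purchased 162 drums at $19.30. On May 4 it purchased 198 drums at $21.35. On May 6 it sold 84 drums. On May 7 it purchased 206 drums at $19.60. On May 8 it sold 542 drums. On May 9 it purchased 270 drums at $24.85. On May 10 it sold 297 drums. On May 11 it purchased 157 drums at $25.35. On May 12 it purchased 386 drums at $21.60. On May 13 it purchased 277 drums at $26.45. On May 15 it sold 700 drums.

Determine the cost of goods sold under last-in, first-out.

May 6, 84 sold [LIFO — newest first]: 84 @ $21.35 = $1,793.40
May 8, 542 sold [LIFO — newest first]: 206 @ $19.60 + 114 @ $21.35 + 162 @ $19.30 + 60 @ $18.35 = $10,699.10
May 10, 297 sold [LIFO — newest first]: 270 @ $24.85 + 27 @ $18.35 = $7,204.95
May 15, 700 sold [LIFO — newest first]: 277 @ $26.45 + 386 @ $21.60 + 37 @ $25.35 = $16,602.20
Total COGS = $1,793.40 + $10,699.10 + $7,204.95 + $16,602.20 = $36,299.65
Ending inventory: 188 @ $18.35 + 120 @ $25.35 = $6,491.80

COGS = $36,299.65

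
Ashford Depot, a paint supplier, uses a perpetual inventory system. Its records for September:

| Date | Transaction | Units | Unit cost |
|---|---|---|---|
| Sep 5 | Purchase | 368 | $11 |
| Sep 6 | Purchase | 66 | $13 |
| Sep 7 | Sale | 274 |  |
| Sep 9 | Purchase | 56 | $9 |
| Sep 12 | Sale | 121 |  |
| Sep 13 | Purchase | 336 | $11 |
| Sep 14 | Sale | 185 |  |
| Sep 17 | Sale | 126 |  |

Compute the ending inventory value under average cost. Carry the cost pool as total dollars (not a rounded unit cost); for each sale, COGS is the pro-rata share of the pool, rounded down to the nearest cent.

Ending inventory = $1,312.25

After Sep 5: 368 on hand, pool $4,048.00 (≈ $11.0000 each)
After Sep 6: 434 on hand, pool $4,906.00 (≈ $11.3041 each)
Sep 7, sell 274: 274/434 × $4,906.00 → $3,097.33
After Sep 9: 216 on hand, pool $2,312.67 (≈ $10.7068 each)
Sep 12, sell 121: 121/216 × $2,312.67 → $1,295.52
After Sep 13: 431 on hand, pool $4,713.15 (≈ $10.9354 each)
Sep 14, sell 185: 185/431 × $4,713.15 → $2,023.04
Sep 17, sell 126: 126/246 × $2,690.11 → $1,377.86
Total COGS = $3,097.33 + $1,295.52 + $2,023.04 + $1,377.86 = $7,793.75
Ending inventory (cost pool remaining) = $1,312.25
Check: goods available $9,106.00 = COGS $7,793.75 + ending $1,312.25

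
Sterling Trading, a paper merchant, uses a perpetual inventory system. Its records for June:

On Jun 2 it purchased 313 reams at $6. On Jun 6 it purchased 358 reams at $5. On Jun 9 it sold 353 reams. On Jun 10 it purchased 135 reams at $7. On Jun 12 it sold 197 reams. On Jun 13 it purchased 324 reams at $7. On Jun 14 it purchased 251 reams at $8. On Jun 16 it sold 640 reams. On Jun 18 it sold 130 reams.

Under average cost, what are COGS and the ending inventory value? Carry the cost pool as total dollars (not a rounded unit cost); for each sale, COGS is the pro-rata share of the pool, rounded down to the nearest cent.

COGS = $8,463.80; ending inventory = $425.20

After Jun 2: 313 on hand, pool $1,878.00 (≈ $6.0000 each)
After Jun 6: 671 on hand, pool $3,668.00 (≈ $5.4665 each)
Jun 9, sell 353: 353/671 × $3,668.00 → $1,929.66
After Jun 10: 453 on hand, pool $2,683.34 (≈ $5.9235 each)
Jun 12, sell 197: 197/453 × $2,683.34 → $1,166.92
After Jun 13: 580 on hand, pool $3,784.42 (≈ $6.5249 each)
After Jun 14: 831 on hand, pool $5,792.42 (≈ $6.9704 each)
Jun 16, sell 640: 640/831 × $5,792.42 → $4,461.06
Jun 18, sell 130: 130/191 × $1,331.36 → $906.16
Total COGS = $1,929.66 + $1,166.92 + $4,461.06 + $906.16 = $8,463.80
Ending inventory (cost pool remaining) = $425.20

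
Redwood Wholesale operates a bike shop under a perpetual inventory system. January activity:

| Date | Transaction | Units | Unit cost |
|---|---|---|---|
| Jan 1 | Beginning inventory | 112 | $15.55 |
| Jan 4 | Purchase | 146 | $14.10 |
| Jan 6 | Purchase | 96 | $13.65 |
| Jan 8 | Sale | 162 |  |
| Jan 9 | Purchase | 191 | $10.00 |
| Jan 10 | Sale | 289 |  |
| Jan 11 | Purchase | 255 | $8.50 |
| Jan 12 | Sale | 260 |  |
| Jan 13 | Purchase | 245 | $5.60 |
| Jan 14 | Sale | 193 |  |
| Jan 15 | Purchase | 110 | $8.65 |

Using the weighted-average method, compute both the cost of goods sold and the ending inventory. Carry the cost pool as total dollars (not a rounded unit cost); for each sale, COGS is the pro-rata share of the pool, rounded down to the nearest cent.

COGS = $9,623.85; ending inventory = $1,887.75

After Jan 1: 112 on hand, pool $1,741.60 (≈ $15.5500 each)
After Jan 4: 258 on hand, pool $3,800.20 (≈ $14.7295 each)
After Jan 6: 354 on hand, pool $5,110.60 (≈ $14.4367 each)
Jan 8, sell 162: 162/354 × $5,110.60 → $2,338.74
After Jan 9: 383 on hand, pool $4,681.86 (≈ $12.2242 each)
Jan 10, sell 289: 289/383 × $4,681.86 → $3,532.78
After Jan 11: 349 on hand, pool $3,316.58 (≈ $9.5031 each)
Jan 12, sell 260: 260/349 × $3,316.58 → $2,470.80
After Jan 13: 334 on hand, pool $2,217.78 (≈ $6.6401 each)
Jan 14, sell 193: 193/334 × $2,217.78 → $1,281.53
After Jan 15: 251 on hand, pool $1,887.75 (≈ $7.5209 each)
Total COGS = $2,338.74 + $3,532.78 + $2,470.80 + $1,281.53 = $9,623.85
Ending inventory (cost pool remaining) = $1,887.75
Check: goods available $11,511.60 = COGS $9,623.85 + ending $1,887.75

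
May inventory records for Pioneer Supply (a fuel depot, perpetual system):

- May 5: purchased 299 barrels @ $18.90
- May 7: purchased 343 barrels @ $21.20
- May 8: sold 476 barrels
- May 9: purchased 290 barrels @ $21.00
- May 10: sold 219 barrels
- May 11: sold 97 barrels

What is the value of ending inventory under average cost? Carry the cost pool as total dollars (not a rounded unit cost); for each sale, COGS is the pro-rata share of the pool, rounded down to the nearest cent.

Ending inventory = $2,895.61

After May 5: 299 on hand, pool $5,651.10 (≈ $18.9000 each)
After May 7: 642 on hand, pool $12,922.70 (≈ $20.1288 each)
May 8, sell 476: 476/642 × $12,922.70 → $9,581.31
After May 9: 456 on hand, pool $9,431.39 (≈ $20.6829 each)
May 10, sell 219: 219/456 × $9,431.39 → $4,529.54
May 11, sell 97: 97/237 × $4,901.85 → $2,006.24
Total COGS = $9,581.31 + $4,529.54 + $2,006.24 = $16,117.09
Ending inventory (cost pool remaining) = $2,895.61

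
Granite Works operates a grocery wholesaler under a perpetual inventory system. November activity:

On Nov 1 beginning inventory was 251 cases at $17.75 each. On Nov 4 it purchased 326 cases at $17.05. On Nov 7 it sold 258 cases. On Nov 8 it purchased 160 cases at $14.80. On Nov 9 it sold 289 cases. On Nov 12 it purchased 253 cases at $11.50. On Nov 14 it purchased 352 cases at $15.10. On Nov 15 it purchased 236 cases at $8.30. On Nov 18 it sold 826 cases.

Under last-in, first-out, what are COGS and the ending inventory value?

Nov 7, 258 sold [LIFO — newest first]: 258 @ $17.05 = $4,398.90
Nov 9, 289 sold [LIFO — newest first]: 160 @ $14.80 + 68 @ $17.05 + 61 @ $17.75 = $4,610.15
Nov 18, 826 sold [LIFO — newest first]: 236 @ $8.30 + 352 @ $15.10 + 238 @ $11.50 = $10,011.00
Total COGS = $4,398.90 + $4,610.15 + $10,011.00 = $19,020.05
Ending inventory: 190 @ $17.75 + 15 @ $11.50 = $3,545.00

COGS = $19,020.05; ending inventory = $3,545.00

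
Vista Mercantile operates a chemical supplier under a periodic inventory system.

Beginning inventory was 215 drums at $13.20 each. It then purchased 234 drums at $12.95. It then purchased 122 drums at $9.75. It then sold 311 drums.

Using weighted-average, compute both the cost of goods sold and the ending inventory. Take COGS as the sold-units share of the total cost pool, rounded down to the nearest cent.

Sale 1, sell 311: 311/571 × $7,057.80 → $3,844.09
Ending inventory (cost pool remaining) = $3,213.71

COGS = $3,844.09; ending inventory = $3,213.71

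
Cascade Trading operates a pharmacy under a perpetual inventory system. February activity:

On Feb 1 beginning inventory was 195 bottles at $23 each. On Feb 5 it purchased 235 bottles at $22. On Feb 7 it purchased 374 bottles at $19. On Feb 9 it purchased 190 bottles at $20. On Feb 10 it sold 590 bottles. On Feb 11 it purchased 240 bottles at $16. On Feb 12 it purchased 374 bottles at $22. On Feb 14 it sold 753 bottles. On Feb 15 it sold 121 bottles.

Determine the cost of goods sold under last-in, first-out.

COGS = $29,317

Feb 10, 590 sold [LIFO — newest first]: 190 @ $20 + 374 @ $19 + 26 @ $22 = $11,478
Feb 14, 753 sold [LIFO — newest first]: 374 @ $22 + 240 @ $16 + 139 @ $22 = $15,126
Feb 15, 121 sold [LIFO — newest first]: 70 @ $22 + 51 @ $23 = $2,713
Total COGS = $11,478 + $15,126 + $2,713 = $29,317
Ending inventory: 144 @ $23 = $3,312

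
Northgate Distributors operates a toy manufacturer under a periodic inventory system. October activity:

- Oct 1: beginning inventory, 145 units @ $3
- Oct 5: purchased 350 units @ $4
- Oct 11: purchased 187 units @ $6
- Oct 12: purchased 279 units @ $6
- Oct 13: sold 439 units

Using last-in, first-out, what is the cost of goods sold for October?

Oct 13, 439 sold [LIFO — newest first]: 279 @ $6 + 160 @ $6 = $2,634
Ending inventory: 145 @ $3 + 350 @ $4 + 27 @ $6 = $1,997
Check: goods available $4,631 = COGS $2,634 + ending $1,997

COGS = $2,634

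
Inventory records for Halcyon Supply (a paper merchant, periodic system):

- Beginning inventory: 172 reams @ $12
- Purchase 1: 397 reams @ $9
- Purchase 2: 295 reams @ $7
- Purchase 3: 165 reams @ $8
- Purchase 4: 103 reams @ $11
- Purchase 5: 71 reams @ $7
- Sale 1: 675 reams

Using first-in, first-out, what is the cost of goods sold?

COGS = $6,379

Sale 1 (675) [FIFO — oldest first]: 172 @ $12 + 397 @ $9 + 106 @ $7 = $6,379
Ending inventory: 189 @ $7 + 165 @ $8 + 103 @ $11 + 71 @ $7 = $4,273
Check: goods available $10,652 = COGS $6,379 + ending $4,273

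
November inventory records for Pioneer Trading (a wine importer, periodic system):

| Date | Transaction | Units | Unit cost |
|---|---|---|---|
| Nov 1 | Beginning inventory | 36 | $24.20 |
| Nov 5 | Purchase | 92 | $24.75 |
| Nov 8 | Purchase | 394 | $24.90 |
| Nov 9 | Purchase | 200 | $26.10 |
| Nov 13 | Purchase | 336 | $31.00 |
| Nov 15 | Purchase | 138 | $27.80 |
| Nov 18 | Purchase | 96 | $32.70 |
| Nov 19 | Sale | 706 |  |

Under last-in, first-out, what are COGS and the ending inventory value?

COGS = $20,941.20; ending inventory = $14,629.20

Nov 19, 706 sold [LIFO — newest first]: 96 @ $32.70 + 138 @ $27.80 + 336 @ $31.00 + 136 @ $26.10 = $20,941.20
Ending inventory: 36 @ $24.20 + 92 @ $24.75 + 394 @ $24.90 + 64 @ $26.10 = $14,629.20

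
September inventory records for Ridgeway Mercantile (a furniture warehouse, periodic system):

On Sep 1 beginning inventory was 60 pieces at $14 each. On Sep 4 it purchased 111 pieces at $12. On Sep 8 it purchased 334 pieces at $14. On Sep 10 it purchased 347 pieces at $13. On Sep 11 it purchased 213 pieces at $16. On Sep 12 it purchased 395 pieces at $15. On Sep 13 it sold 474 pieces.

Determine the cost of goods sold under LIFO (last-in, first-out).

COGS = $7,189

Sep 13, 474 sold [LIFO — newest first]: 395 @ $15 + 79 @ $16 = $7,189
Ending inventory: 60 @ $14 + 111 @ $12 + 334 @ $14 + 347 @ $13 + 134 @ $16 = $13,503
Check: goods available $20,692 = COGS $7,189 + ending $13,503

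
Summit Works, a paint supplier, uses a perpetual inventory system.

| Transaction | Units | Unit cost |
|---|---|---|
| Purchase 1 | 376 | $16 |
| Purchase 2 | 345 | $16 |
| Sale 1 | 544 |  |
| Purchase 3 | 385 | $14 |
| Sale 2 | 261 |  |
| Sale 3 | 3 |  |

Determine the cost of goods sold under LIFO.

Sale 1 (544) [LIFO — newest first]: 345 @ $16 + 199 @ $16 = $8,704
Sale 2 (261) [LIFO — newest first]: 261 @ $14 = $3,654
Sale 3 (3) [LIFO — newest first]: 3 @ $14 = $42
Total COGS = $8,704 + $3,654 + $42 = $12,400
Ending inventory: 177 @ $16 + 121 @ $14 = $4,526
Check: goods available $16,926 = COGS $12,400 + ending $4,526

COGS = $12,400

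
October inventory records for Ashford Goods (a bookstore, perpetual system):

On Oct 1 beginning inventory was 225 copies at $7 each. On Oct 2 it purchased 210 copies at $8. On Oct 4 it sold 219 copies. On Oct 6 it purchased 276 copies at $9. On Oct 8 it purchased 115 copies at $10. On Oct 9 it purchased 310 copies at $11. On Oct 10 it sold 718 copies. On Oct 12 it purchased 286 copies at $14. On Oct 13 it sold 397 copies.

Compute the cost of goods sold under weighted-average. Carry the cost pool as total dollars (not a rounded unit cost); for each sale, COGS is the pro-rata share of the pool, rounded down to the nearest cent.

After Oct 1: 225 on hand, pool $1,575.00 (≈ $7.0000 each)
After Oct 2: 435 on hand, pool $3,255.00 (≈ $7.4828 each)
Oct 4, sell 219: 219/435 × $3,255.00 → $1,638.72
After Oct 6: 492 on hand, pool $4,100.28 (≈ $8.3339 each)
After Oct 8: 607 on hand, pool $5,250.28 (≈ $8.6496 each)
After Oct 9: 917 on hand, pool $8,660.28 (≈ $9.4441 each)
Oct 10, sell 718: 718/917 × $8,660.28 → $6,780.89
After Oct 12: 485 on hand, pool $5,883.39 (≈ $12.1307 each)
Oct 13, sell 397: 397/485 × $5,883.39 → $4,815.88
Total COGS = $1,638.72 + $6,780.89 + $4,815.88 = $13,235.49
Ending inventory (cost pool remaining) = $1,067.51
Check: goods available $14,303.00 = COGS $13,235.49 + ending $1,067.51

COGS = $13,235.49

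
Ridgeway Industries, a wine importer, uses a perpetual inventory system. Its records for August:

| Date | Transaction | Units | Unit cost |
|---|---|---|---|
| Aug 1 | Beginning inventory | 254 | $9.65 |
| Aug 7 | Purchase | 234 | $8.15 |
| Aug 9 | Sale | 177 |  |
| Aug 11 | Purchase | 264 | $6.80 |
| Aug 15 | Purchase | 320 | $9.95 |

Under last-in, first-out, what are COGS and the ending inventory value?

Aug 9, 177 sold [LIFO — newest first]: 177 @ $8.15 = $1,442.55
Ending inventory: 254 @ $9.65 + 57 @ $8.15 + 264 @ $6.80 + 320 @ $9.95 = $7,894.85

COGS = $1,442.55; ending inventory = $7,894.85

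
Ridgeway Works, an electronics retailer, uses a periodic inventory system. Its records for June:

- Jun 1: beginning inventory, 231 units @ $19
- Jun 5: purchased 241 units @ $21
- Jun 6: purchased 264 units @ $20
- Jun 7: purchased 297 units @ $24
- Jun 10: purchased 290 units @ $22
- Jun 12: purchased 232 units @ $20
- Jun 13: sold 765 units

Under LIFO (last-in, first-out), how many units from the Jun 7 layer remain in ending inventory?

54

Jun 13, 765 sold [LIFO — newest first]: 232 @ $20 + 290 @ $22 + 243 @ $24 = $16,852
Ending inventory: 231 @ $19 + 241 @ $21 + 264 @ $20 + 54 @ $24 = $16,026
Check: goods available $32,878 = COGS $16,852 + ending $16,026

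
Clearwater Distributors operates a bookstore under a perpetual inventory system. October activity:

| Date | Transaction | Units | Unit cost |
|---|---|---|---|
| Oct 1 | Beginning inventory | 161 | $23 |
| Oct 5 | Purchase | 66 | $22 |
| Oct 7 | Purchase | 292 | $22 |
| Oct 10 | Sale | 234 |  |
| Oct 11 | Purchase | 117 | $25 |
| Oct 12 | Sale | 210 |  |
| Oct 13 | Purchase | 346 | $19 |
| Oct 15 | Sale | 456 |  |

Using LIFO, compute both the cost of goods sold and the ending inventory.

COGS = $19,192; ending inventory = $1,886

Oct 10, 234 sold [LIFO — newest first]: 234 @ $22 = $5,148
Oct 12, 210 sold [LIFO — newest first]: 117 @ $25 + 58 @ $22 + 35 @ $22 = $4,971
Oct 15, 456 sold [LIFO — newest first]: 346 @ $19 + 31 @ $22 + 79 @ $23 = $9,073
Total COGS = $5,148 + $4,971 + $9,073 = $19,192
Ending inventory: 82 @ $23 = $1,886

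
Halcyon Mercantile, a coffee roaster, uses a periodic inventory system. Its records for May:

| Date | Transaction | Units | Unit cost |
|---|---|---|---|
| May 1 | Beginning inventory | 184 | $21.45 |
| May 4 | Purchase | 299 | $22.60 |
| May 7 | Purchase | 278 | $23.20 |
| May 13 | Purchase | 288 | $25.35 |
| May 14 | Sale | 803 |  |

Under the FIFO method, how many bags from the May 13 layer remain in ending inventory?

246

May 14, 803 sold [FIFO — oldest first]: 184 @ $21.45 + 299 @ $22.60 + 278 @ $23.20 + 42 @ $25.35 = $18,218.50
Ending inventory: 246 @ $25.35 = $6,236.10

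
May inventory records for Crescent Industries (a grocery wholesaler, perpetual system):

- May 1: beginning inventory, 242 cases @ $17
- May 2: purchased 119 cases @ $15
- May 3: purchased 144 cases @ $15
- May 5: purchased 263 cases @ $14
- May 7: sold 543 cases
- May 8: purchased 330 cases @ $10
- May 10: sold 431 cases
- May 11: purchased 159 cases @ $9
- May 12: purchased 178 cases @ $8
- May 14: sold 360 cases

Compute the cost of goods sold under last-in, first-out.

COGS = $16,179

May 7, 543 sold [LIFO — newest first]: 263 @ $14 + 144 @ $15 + 119 @ $15 + 17 @ $17 = $7,916
May 10, 431 sold [LIFO — newest first]: 330 @ $10 + 101 @ $17 = $5,017
May 14, 360 sold [LIFO — newest first]: 178 @ $8 + 159 @ $9 + 23 @ $17 = $3,246
Total COGS = $7,916 + $5,017 + $3,246 = $16,179
Ending inventory: 101 @ $17 = $1,717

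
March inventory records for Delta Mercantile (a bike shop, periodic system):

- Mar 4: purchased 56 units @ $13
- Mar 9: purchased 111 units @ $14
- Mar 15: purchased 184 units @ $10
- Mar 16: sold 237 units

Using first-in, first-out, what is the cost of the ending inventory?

Mar 16, 237 sold [FIFO — oldest first]: 56 @ $13 + 111 @ $14 + 70 @ $10 = $2,982
Ending inventory: 114 @ $10 = $1,140

Ending inventory = $1,140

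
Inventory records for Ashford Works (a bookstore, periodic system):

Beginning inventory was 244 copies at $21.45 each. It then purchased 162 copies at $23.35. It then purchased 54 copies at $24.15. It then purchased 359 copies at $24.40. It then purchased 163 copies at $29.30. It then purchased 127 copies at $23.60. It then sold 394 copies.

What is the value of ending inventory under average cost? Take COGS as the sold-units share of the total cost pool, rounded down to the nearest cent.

Ending inventory = $17,313.00

Sale 1, sell 394: 394/1109 × $26,853.30 → $9,540.30
Ending inventory (cost pool remaining) = $17,313.00
Check: goods available $26,853.30 = COGS $9,540.30 + ending $17,313.00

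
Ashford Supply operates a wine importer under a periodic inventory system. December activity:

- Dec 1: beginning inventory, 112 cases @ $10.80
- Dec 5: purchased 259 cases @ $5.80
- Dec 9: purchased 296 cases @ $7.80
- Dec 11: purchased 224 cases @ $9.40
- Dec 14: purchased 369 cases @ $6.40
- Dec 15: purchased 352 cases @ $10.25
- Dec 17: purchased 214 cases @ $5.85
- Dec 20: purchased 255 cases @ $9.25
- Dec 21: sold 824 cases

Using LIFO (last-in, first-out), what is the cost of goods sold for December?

COGS = $7,237.85

Dec 21, 824 sold [LIFO — newest first]: 255 @ $9.25 + 214 @ $5.85 + 352 @ $10.25 + 3 @ $6.40 = $7,237.85
Ending inventory: 112 @ $10.80 + 259 @ $5.80 + 296 @ $7.80 + 224 @ $9.40 + 366 @ $6.40 = $9,468.60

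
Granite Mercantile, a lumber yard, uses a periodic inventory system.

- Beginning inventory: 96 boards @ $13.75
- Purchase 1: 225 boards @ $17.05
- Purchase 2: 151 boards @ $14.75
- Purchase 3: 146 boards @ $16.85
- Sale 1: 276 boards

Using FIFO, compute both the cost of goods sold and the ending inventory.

Sale 1 (276) [FIFO — oldest first]: 96 @ $13.75 + 180 @ $17.05 = $4,389.00
Ending inventory: 45 @ $17.05 + 151 @ $14.75 + 146 @ $16.85 = $5,454.60
Check: goods available $9,843.60 = COGS $4,389.00 + ending $5,454.60

COGS = $4,389.00; ending inventory = $5,454.60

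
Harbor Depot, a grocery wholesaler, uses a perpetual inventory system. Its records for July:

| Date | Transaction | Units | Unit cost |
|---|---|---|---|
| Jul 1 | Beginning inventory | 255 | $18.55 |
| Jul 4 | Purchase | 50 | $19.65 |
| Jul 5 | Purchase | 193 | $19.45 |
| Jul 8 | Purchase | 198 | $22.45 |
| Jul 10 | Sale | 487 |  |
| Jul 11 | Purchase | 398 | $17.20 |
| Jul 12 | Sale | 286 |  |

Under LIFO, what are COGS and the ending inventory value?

COGS = $14,953.95; ending inventory = $5,803.35

Jul 10, 487 sold [LIFO — newest first]: 198 @ $22.45 + 193 @ $19.45 + 50 @ $19.65 + 46 @ $18.55 = $10,034.75
Jul 12, 286 sold [LIFO — newest first]: 286 @ $17.20 = $4,919.20
Total COGS = $10,034.75 + $4,919.20 = $14,953.95
Ending inventory: 209 @ $18.55 + 112 @ $17.20 = $5,803.35
Check: goods available $20,757.30 = COGS $14,953.95 + ending $5,803.35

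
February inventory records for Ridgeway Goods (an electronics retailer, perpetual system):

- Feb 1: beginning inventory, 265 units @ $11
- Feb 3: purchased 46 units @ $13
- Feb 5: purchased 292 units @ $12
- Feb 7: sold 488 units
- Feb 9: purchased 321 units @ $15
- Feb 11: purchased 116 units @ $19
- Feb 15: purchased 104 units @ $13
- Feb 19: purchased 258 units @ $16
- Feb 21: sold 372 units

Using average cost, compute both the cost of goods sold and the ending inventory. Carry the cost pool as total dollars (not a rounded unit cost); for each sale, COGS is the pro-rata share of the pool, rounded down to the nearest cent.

COGS = $11,310.54; ending inventory = $8,205.46

After Feb 1: 265 on hand, pool $2,915.00 (≈ $11.0000 each)
After Feb 3: 311 on hand, pool $3,513.00 (≈ $11.2958 each)
After Feb 5: 603 on hand, pool $7,017.00 (≈ $11.6368 each)
Feb 7, sell 488: 488/603 × $7,017.00 → $5,678.76
After Feb 9: 436 on hand, pool $6,153.24 (≈ $14.1129 each)
After Feb 11: 552 on hand, pool $8,357.24 (≈ $15.1399 each)
After Feb 15: 656 on hand, pool $9,709.24 (≈ $14.8007 each)
After Feb 19: 914 on hand, pool $13,837.24 (≈ $15.1392 each)
Feb 21, sell 372: 372/914 × $13,837.24 → $5,631.78
Total COGS = $5,678.76 + $5,631.78 = $11,310.54
Ending inventory (cost pool remaining) = $8,205.46
Check: goods available $19,516.00 = COGS $11,310.54 + ending $8,205.46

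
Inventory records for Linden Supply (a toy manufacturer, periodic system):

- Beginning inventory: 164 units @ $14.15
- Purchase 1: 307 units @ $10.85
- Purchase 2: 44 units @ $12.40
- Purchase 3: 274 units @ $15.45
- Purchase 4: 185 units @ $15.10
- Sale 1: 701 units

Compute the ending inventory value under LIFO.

Sale 1 (701) [LIFO — newest first]: 185 @ $15.10 + 274 @ $15.45 + 44 @ $12.40 + 198 @ $10.85 = $9,720.70
Ending inventory: 164 @ $14.15 + 109 @ $10.85 = $3,503.25
Check: goods available $13,223.95 = COGS $9,720.70 + ending $3,503.25

Ending inventory = $3,503.25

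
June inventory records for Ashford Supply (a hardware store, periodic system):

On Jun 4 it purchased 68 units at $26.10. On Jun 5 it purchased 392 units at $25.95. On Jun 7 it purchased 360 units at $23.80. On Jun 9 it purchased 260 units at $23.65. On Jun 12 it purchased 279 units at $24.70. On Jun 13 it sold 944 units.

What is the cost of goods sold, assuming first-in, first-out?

Jun 13, 944 sold [FIFO — oldest first]: 68 @ $26.10 + 392 @ $25.95 + 360 @ $23.80 + 124 @ $23.65 = $23,447.80
Ending inventory: 136 @ $23.65 + 279 @ $24.70 = $10,107.70

COGS = $23,447.80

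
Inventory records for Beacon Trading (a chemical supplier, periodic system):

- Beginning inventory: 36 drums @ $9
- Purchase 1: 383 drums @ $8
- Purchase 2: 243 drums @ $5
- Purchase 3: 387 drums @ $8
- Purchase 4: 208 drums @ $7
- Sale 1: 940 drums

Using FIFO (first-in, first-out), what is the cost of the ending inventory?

Sale 1 (940) [FIFO — oldest first]: 36 @ $9 + 383 @ $8 + 243 @ $5 + 278 @ $8 = $6,827
Ending inventory: 109 @ $8 + 208 @ $7 = $2,328

Ending inventory = $2,328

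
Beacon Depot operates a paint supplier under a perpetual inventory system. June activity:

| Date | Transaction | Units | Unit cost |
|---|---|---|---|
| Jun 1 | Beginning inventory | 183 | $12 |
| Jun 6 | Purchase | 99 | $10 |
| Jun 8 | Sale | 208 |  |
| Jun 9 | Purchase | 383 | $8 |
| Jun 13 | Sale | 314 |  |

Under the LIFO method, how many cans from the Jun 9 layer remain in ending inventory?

69

Jun 8, 208 sold [LIFO — newest first]: 99 @ $10 + 109 @ $12 = $2,298
Jun 13, 314 sold [LIFO — newest first]: 314 @ $8 = $2,512
Total COGS = $2,298 + $2,512 = $4,810
Ending inventory: 74 @ $12 + 69 @ $8 = $1,440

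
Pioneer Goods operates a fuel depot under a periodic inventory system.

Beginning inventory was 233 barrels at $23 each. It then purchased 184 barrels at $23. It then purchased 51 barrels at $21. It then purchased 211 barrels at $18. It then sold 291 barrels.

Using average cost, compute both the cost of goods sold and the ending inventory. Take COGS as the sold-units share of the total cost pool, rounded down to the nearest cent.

Sale 1, sell 291: 291/679 × $14,460.00 → $6,197.14
Ending inventory (cost pool remaining) = $8,262.86

COGS = $6,197.14; ending inventory = $8,262.86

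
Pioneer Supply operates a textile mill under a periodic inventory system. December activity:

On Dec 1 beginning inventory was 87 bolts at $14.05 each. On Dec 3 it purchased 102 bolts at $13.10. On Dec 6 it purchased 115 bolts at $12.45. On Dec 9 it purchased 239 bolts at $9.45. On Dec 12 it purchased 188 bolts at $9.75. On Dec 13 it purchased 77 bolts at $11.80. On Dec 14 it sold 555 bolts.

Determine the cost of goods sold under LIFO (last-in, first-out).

Dec 14, 555 sold [LIFO — newest first]: 77 @ $11.80 + 188 @ $9.75 + 239 @ $9.45 + 51 @ $12.45 = $5,635.10
Ending inventory: 87 @ $14.05 + 102 @ $13.10 + 64 @ $12.45 = $3,355.35
Check: goods available $8,990.45 = COGS $5,635.10 + ending $3,355.35

COGS = $5,635.10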